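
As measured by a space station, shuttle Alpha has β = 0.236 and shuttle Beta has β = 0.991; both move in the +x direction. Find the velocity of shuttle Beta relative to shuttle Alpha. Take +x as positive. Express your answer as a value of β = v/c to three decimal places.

β_A = 0.236, β_B = 0.991.
Transform to A's frame with the inverse velocity-addition law: u' = (u − v)/(1 − uv/c²), taking u = β_B and v = β_A.
u' = (0.991 − 0.236) / (1 − (0.236)(0.991)) = 0.7550/0.7661 = 0.9855.

β = +0.985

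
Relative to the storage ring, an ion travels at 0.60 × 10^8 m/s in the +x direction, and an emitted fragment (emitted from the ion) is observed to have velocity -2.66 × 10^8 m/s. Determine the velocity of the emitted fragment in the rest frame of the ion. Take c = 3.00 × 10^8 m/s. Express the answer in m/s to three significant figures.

-2.77 × 10^8 m/s

v = 0.200c, u = -0.887c.
Invert the composition law: u' = (u − v)/(1 − uv/c²).
u' = (-0.887 − 0.200) / (1 − (-0.887)(0.200)) = -1.0867/1.1773 = -0.9230.
u' = -0.9230 × 3.00 × 10^8 m/s.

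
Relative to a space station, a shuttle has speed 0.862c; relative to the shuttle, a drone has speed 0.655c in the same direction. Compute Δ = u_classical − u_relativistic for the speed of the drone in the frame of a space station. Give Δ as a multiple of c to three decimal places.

Galilean: u_cl = 0.655 + 0.862 = 1.5170.
Relativistic: u_rel = (0.655 + 0.862) / (1 + 0.655·0.862) = 1.5170/1.5646 = 0.9696.
Δ = 1.5170 − 0.9696 = 0.5474.
(The classical prediction exceeds c; the relativistic result does not.)

Δ = 0.547c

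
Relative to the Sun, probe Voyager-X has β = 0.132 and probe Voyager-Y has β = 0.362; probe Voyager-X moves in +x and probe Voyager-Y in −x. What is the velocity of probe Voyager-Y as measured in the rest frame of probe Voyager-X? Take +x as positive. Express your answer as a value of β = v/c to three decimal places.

β = -0.471

β_A = 0.132, β_B = -0.362.
Transform to A's frame with the inverse velocity-addition law: u' = (u − v)/(1 − uv/c²), taking u = β_B and v = β_A.
u' = (-0.362 − 0.132) / (1 − (0.132)(-0.362)) = -0.4940/1.0478 = -0.4715.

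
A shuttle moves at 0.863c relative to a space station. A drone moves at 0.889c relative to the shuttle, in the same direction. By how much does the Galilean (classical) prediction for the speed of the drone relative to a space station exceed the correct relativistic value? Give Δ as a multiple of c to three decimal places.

Galilean: u_cl = 0.889 + 0.863 = 1.7520.
Relativistic: u_rel = (0.889 + 0.863) / (1 + 0.889·0.863) = 1.7520/1.7672 = 0.9914.
Δ = 1.7520 − 0.9914 = 0.7606.
(The classical prediction exceeds c; the relativistic result does not.)

Δ = 0.761c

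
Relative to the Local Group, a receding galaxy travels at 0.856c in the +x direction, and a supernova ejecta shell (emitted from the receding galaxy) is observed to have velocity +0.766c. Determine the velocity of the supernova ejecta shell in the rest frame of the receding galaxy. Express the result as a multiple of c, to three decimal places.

-0.261c

Invert the composition law: u' = (u − v)/(1 − uv/c²).
u' = (0.766 − 0.856) / (1 − (0.766)(0.856)) = -0.0900/0.3443 = -0.2614.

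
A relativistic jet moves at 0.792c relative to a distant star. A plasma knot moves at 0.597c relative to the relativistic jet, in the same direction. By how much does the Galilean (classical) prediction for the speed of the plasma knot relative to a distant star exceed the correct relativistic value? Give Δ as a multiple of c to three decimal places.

Galilean: u_cl = 0.597 + 0.792 = 1.3890.
Relativistic: u_rel = (0.597 + 0.792) / (1 + 0.597·0.792) = 1.3890/1.4728 = 0.9431.
Δ = 1.3890 − 0.9431 = 0.4459.
(The classical prediction exceeds c; the relativistic result does not.)

Δ = 0.446c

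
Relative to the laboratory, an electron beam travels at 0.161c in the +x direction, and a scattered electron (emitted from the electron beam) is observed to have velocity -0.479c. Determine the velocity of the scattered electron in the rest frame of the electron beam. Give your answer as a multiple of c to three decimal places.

-0.594c

Invert the composition law: u' = (u − v)/(1 − uv/c²).
u' = (-0.479 − 0.161) / (1 − (-0.479)(0.161)) = -0.6400/1.0771 = -0.5942.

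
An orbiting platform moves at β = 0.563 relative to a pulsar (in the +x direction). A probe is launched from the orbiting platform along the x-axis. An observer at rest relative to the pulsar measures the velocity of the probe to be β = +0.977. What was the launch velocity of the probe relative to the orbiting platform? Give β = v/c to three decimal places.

β = +0.920

Invert the composition law: u' = (u − v)/(1 − uv/c²).
u' = (0.977 − 0.563) / (1 − (0.977)(0.563)) = 0.4140/0.4499 = 0.9201.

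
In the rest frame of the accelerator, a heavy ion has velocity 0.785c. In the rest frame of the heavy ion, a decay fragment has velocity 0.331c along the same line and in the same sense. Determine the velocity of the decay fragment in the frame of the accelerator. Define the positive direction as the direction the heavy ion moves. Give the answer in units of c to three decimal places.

With v = 0.785 and u' = 0.331 (in units of c),
u = (u' + v)/(1 + u'v/c²):
u = (0.331 + 0.785) / (1 + 0.331·0.785) = 1.1160/1.2598 = 0.8858
(Galilean addition would give +1.116c, exceeding c.)

0.886c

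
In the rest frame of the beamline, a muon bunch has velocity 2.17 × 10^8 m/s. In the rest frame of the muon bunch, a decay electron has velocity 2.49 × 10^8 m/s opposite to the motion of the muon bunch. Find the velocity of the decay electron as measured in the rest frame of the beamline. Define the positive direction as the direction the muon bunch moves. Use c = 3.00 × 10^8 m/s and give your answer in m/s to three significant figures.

-8.01 × 10^7 m/s

In units of c (dividing by 3.00 × 10^8 m/s): v = 0.723, u' = -0.830.
u = (u' + v)/(1 + u'v/c²):
u = (-0.830 + 0.723) / (1 + (-0.830)·0.723) = -0.1067/0.3996 = -0.2669
(Galilean addition would give -0.107c.)
Converting back: u = -0.2669 × 3.00 × 10^8 m/s.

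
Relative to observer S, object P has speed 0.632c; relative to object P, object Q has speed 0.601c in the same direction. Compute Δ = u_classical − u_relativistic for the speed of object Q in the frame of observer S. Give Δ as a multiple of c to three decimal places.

Galilean: u_cl = 0.601 + 0.632 = 1.2330.
Relativistic: u_rel = (0.601 + 0.632) / (1 + 0.601·0.632) = 1.2330/1.3798 = 0.8936.
Δ = 1.2330 − 0.8936 = 0.3394.
(The classical prediction exceeds c; the relativistic result does not.)

Δ = 0.339c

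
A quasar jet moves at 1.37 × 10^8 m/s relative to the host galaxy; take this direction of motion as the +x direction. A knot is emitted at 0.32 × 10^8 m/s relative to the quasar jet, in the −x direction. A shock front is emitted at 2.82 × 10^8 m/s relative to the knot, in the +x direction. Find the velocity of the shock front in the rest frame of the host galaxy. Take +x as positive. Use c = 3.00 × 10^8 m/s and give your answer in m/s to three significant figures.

+2.92 × 10^8 m/s

Apply u = (u' + v)/(1 + u'v/c²) successively, working outward toward the host galaxy.
(Dividing each given speed by c = 3.00 × 10^8 m/s to work in units of c.)
Start: velocity of the quasar jet relative to the host galaxy = 0.4567c.
Compose with the knot (u' = -0.107 in the quasar jet frame): u_1 = (-0.107 + 0.457) / (1 + (-0.107)·0.457) = 0.3500/0.9513 = 0.3679.
Compose with the shock front (u' = 0.940 in the knot frame): u_2 = (0.940 + 0.368) / (1 + 0.940·0.368) = 1.3079/1.3458 = 0.9718.
So u = 0.9718 × 3.00 × 10^8 m/s.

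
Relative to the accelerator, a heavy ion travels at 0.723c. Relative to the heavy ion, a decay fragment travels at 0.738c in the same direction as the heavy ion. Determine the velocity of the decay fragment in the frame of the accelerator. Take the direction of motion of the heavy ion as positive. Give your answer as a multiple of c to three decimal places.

With v = 0.723 and u' = 0.738 (in units of c),
u = (u' + v)/(1 + u'v/c²):
u = (0.738 + 0.723) / (1 + 0.738·0.723) = 1.4610/1.5336 = 0.9527
(Galilean addition would give +1.461c, exceeding c.)

0.953c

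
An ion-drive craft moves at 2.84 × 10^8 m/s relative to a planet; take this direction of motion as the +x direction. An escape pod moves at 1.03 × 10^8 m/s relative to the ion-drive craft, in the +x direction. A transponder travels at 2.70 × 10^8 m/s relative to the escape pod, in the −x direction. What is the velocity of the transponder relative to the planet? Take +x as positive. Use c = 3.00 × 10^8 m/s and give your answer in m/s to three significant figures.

+1.78 × 10^8 m/s

Apply u = (u' + v)/(1 + u'v/c²) successively, working outward toward the planet.
(Dividing each given speed by c = 3.00 × 10^8 m/s to work in units of c.)
Start: velocity of the ion-drive craft relative to the planet = 0.9467c.
Compose with the escape pod (u' = 0.343 in the ion-drive craft frame): u_1 = (0.343 + 0.947) / (1 + 0.343·0.947) = 1.2900/1.3250 = 0.9736.
Compose with the transponder (u' = -0.900 in the escape pod frame): u_2 = (-0.900 + 0.974) / (1 + (-0.900)·0.974) = 0.0736/0.1238 = 0.5943.
So u = 0.5943 × 3.00 × 10^8 m/s.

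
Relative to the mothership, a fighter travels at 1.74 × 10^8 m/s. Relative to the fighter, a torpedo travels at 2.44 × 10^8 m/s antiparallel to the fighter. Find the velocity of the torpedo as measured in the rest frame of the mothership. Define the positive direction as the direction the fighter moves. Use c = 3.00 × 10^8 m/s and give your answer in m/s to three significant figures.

In units of c (dividing by 3.00 × 10^8 m/s): v = 0.580, u' = -0.813.
u = (u' + v)/(1 + u'v/c²):
u = (-0.813 + 0.580) / (1 + (-0.813)·0.580) = -0.2333/0.5283 = -0.4417
Converting back: u = -0.4417 × 3.00 × 10^8 m/s.

-1.33 × 10^8 m/s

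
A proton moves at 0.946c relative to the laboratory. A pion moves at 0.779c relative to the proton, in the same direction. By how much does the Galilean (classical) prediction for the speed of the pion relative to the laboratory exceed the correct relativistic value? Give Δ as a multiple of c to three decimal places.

Galilean: u_cl = 0.779 + 0.946 = 1.7250.
Relativistic: u_rel = (0.779 + 0.946) / (1 + 0.779·0.946) = 1.7250/1.7369 = 0.9931.
Δ = 1.7250 − 0.9931 = 0.7319.
(The classical prediction exceeds c; the relativistic result does not.)

Δ = 0.732c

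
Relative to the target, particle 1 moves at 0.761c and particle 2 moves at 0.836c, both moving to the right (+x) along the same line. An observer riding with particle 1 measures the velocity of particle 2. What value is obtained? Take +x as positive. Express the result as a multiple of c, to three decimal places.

+0.206c

β_A = 0.761, β_B = 0.836.
Transform to A's frame with the inverse velocity-addition law: u' = (u − v)/(1 − uv/c²), taking u = β_B and v = β_A.
u' = (0.836 − 0.761) / (1 − (0.761)(0.836)) = 0.0750/0.3638 = 0.2062.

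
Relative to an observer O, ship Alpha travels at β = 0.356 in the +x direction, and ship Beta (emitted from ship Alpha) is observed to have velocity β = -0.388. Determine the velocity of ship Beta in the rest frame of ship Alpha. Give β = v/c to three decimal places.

Invert the composition law: u' = (u − v)/(1 − uv/c²).
u' = (-0.388 − 0.356) / (1 − (-0.388)(0.356)) = -0.7440/1.1381 = -0.6537.

β = -0.654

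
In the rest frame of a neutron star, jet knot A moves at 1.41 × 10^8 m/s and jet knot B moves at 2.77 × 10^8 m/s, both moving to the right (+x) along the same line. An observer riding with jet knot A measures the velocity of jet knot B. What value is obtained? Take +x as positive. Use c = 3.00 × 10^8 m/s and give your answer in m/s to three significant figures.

β_A = 0.470, β_B = 0.923 (dividing each by c = 3.00 × 10^8 m/s).
Transform to A's frame with the inverse velocity-addition law: u' = (u − v)/(1 − uv/c²), taking u = β_B and v = β_A.
u' = (0.923 − 0.470) / (1 − (0.470)(0.923)) = 0.4533/0.5660 = 0.8009.
u' = 0.8009 × 3.00 × 10^8 m/s.

+2.40 × 10^8 m/s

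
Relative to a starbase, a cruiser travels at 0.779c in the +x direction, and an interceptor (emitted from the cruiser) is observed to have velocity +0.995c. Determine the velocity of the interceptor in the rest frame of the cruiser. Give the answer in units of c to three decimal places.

Invert the composition law: u' = (u − v)/(1 − uv/c²).
u' = (0.995 − 0.779) / (1 − (0.995)(0.779)) = 0.2160/0.2249 = 0.9604.

+0.960c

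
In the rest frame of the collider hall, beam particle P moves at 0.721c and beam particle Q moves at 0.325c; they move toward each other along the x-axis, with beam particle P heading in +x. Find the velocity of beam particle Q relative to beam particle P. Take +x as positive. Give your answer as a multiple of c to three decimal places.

-0.847c

β_A = 0.721, β_B = -0.325.
Transform to A's frame with the inverse velocity-addition law: u' = (u − v)/(1 − uv/c²), taking u = β_B and v = β_A.
u' = (-0.325 − 0.721) / (1 − (0.721)(-0.325)) = -1.0460/1.2343 = -0.8474.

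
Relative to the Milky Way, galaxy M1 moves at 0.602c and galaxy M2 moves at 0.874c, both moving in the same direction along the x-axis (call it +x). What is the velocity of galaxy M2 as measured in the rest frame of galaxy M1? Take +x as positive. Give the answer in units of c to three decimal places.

+0.574c

β_A = 0.602, β_B = 0.874.
Transform to A's frame with the inverse velocity-addition law: u' = (u − v)/(1 − uv/c²), taking u = β_B and v = β_A.
u' = (0.874 − 0.602) / (1 − (0.602)(0.874)) = 0.2720/0.4739 = 0.5740.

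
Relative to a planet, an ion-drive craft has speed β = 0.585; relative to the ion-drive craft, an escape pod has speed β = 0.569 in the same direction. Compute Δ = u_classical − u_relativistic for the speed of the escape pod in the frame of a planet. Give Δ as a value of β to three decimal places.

Δ = 0.288

Galilean: u_cl = 0.569 + 0.585 = 1.1540.
Relativistic: u_rel = (0.569 + 0.585) / (1 + 0.569·0.585) = 1.1540/1.3329 = 0.8658.
Δ = 1.1540 − 0.8658 = 0.2882.
(The classical prediction exceeds c; the relativistic result does not.)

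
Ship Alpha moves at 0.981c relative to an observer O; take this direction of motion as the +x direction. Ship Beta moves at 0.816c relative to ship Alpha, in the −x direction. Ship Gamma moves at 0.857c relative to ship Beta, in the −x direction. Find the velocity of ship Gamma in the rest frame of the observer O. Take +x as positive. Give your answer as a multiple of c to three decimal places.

Apply u = (u' + v)/(1 + u'v/c²) successively, working outward toward the observer O.
Start: velocity of ship Alpha relative to the observer O = 0.9810c.
Compose with ship Beta (u' = -0.816 in ship Alpha frame): u_1 = (-0.816 + 0.981) / (1 + (-0.816)·0.981) = 0.1650/0.1995 = 0.8271.
Compose with ship Gamma (u' = -0.857 in ship Beta frame): u_2 = (-0.857 + 0.827) / (1 + (-0.857)·0.827) = -0.0299/0.2912 = -0.1028.

-0.103c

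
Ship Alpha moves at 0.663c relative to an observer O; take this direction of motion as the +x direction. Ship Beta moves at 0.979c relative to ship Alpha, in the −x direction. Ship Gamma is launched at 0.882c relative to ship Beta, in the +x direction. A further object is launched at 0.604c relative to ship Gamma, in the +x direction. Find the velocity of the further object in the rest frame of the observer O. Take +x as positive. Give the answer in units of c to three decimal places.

+0.544c

Apply u = (u' + v)/(1 + u'v/c²) successively, working outward toward the observer O.
Start: velocity of ship Alpha relative to the observer O = 0.6630c.
Compose with ship Beta (u' = -0.979 in ship Alpha frame): u_1 = (-0.979 + 0.663) / (1 + (-0.979)·0.663) = -0.3160/0.3509 = -0.9005.
Compose with ship Gamma (u' = 0.882 in ship Beta frame): u_2 = (0.882 + (-0.900)) / (1 + 0.882·(-0.900)) = -0.0185/0.2058 = -0.0898.
Compose with the further object (u' = 0.604 in ship Gamma frame): u_3 = (0.604 + (-0.090)) / (1 + 0.604·(-0.090)) = 0.5142/0.9457 = 0.5437.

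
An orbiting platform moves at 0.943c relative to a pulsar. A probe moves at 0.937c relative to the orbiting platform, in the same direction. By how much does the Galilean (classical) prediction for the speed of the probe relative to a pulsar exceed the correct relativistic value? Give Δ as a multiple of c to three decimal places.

Δ = 0.882c

Galilean: u_cl = 0.937 + 0.943 = 1.8800.
Relativistic: u_rel = (0.937 + 0.943) / (1 + 0.937·0.943) = 1.8800/1.8836 = 0.9981.
Δ = 1.8800 − 0.9981 = 0.8819.
(The classical prediction exceeds c; the relativistic result does not.)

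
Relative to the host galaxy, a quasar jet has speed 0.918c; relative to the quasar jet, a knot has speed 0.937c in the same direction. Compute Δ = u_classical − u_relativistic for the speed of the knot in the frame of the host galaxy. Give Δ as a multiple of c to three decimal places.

Galilean: u_cl = 0.937 + 0.918 = 1.8550.
Relativistic: u_rel = (0.937 + 0.918) / (1 + 0.937·0.918) = 1.8550/1.8602 = 0.9972.
Δ = 1.8550 − 0.9972 = 0.8578.
(The classical prediction exceeds c; the relativistic result does not.)

Δ = 0.858c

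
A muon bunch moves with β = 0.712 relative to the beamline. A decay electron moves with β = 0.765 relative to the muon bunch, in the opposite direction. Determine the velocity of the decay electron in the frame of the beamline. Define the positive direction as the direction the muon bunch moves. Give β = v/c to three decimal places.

β = -0.116

With v = 0.712 and u' = -0.765 (in units of c),
u = (u' + v)/(1 + u'v/c²):
u = (-0.765 + 0.712) / (1 + (-0.765)·0.712) = -0.0530/0.4553 = -0.1164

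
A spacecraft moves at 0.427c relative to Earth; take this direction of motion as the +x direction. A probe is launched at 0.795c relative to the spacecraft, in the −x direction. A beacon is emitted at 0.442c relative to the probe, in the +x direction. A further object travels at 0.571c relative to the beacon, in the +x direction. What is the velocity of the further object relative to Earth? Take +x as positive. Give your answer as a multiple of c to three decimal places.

Apply u = (u' + v)/(1 + u'v/c²) successively, working outward toward Earth.
Start: velocity of the spacecraft relative to Earth = 0.4270c.
Compose with the probe (u' = -0.795 in the spacecraft frame): u_1 = (-0.795 + 0.427) / (1 + (-0.795)·0.427) = -0.3680/0.6605 = -0.5571.
Compose with the beacon (u' = 0.442 in the probe frame): u_2 = (0.442 + (-0.557)) / (1 + 0.442·(-0.557)) = -0.1151/0.7538 = -0.1527.
Compose with the further object (u' = 0.571 in the beacon frame): u_3 = (0.571 + (-0.153)) / (1 + 0.571·(-0.153)) = 0.4183/0.9128 = 0.4582.

+0.458c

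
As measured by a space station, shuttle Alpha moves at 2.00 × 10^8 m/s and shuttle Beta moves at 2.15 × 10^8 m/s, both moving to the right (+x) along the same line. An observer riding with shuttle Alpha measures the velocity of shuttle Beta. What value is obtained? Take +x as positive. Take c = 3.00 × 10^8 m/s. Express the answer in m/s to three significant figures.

+2.87 × 10^7 m/s

β_A = 0.667, β_B = 0.717 (dividing each by c = 3.00 × 10^8 m/s).
Transform to A's frame with the inverse velocity-addition law: u' = (u − v)/(1 − uv/c²), taking u = β_B and v = β_A.
u' = (0.717 − 0.667) / (1 − (0.667)(0.717)) = 0.0500/0.5222 = 0.0957.
u' = 0.0957 × 3.00 × 10^8 m/s.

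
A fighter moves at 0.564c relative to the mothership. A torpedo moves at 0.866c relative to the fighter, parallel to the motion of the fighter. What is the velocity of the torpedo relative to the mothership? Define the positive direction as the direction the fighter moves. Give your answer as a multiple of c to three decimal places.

With v = 0.564 and u' = 0.866 (in units of c),
u = (u' + v)/(1 + u'v/c²):
u = (0.866 + 0.564) / (1 + 0.866·0.564) = 1.4300/1.4884 = 0.9607

0.961c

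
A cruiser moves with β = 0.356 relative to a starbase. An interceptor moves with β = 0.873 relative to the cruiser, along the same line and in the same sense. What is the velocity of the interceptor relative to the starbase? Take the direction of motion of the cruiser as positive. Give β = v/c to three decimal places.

With v = 0.356 and u' = 0.873 (in units of c),
u = (u' + v)/(1 + u'v/c²):
u = (0.873 + 0.356) / (1 + 0.873·0.356) = 1.2290/1.3108 = 0.9376

β = 0.938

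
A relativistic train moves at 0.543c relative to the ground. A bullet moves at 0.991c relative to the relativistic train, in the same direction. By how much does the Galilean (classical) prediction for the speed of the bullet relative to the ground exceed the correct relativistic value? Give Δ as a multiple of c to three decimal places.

Δ = 0.537c

Galilean: u_cl = 0.991 + 0.543 = 1.5340.
Relativistic: u_rel = (0.991 + 0.543) / (1 + 0.991·0.543) = 1.5340/1.5381 = 0.9973.
Δ = 1.5340 − 0.9973 = 0.5367.
(The classical prediction exceeds c; the relativistic result does not.)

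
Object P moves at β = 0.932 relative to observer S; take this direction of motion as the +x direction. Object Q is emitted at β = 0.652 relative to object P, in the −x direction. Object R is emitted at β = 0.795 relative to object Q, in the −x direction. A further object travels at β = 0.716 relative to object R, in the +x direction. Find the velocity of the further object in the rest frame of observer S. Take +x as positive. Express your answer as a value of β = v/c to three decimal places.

Apply u = (u' + v)/(1 + u'v/c²) successively, working outward toward observer S.
Start: velocity of object P relative to observer S = 0.9320c.
Compose with object Q (u' = -0.652 in object P frame): u_1 = (-0.652 + 0.932) / (1 + (-0.652)·0.932) = 0.2800/0.3923 = 0.7137.
Compose with object R (u' = -0.795 in object Q frame): u_2 = (-0.795 + 0.714) / (1 + (-0.795)·0.714) = -0.0813/0.4326 = -0.1880.
Compose with the further object (u' = 0.716 in object R frame): u_3 = (0.716 + (-0.188)) / (1 + 0.716·(-0.188)) = 0.5280/0.8654 = 0.6101.

β = +0.610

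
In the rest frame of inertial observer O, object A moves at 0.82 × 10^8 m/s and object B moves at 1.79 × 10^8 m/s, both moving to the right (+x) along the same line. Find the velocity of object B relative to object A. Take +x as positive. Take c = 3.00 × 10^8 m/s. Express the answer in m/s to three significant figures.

+1.16 × 10^8 m/s

β_A = 0.273, β_B = 0.597 (dividing each by c = 3.00 × 10^8 m/s).
Transform to A's frame with the inverse velocity-addition law: u' = (u − v)/(1 − uv/c²), taking u = β_B and v = β_A.
u' = (0.597 − 0.273) / (1 − (0.273)(0.597)) = 0.3233/0.8369 = 0.3863.
u' = 0.3863 × 3.00 × 10^8 m/s.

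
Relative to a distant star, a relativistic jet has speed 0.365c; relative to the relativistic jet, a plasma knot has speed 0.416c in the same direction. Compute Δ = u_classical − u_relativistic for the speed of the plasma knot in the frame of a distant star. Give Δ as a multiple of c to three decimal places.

Δ = 0.103c

Galilean: u_cl = 0.416 + 0.365 = 0.7810.
Relativistic: u_rel = (0.416 + 0.365) / (1 + 0.416·0.365) = 0.7810/1.1518 = 0.6780.
Δ = 0.7810 − 0.6780 = 0.1030.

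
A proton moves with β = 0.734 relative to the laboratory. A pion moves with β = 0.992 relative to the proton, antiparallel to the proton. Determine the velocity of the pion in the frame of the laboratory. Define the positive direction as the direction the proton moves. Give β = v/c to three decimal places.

β = -0.949

With v = 0.734 and u' = -0.992 (in units of c),
u = (u' + v)/(1 + u'v/c²):
u = (-0.992 + 0.734) / (1 + (-0.992)·0.734) = -0.2580/0.2719 = -0.9490
(Galilean addition would give -0.258c.)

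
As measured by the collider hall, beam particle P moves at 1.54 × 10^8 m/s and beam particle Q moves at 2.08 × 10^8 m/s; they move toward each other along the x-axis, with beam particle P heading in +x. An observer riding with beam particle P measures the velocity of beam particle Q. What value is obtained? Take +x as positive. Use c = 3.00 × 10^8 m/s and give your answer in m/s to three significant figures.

-2.67 × 10^8 m/s

β_A = 0.513, β_B = -0.693 (dividing each by c = 3.00 × 10^8 m/s).
Transform to A's frame with the inverse velocity-addition law: u' = (u − v)/(1 − uv/c²), taking u = β_B and v = β_A.
u' = (-0.693 − 0.513) / (1 − (0.513)(-0.693)) = -1.2067/1.3559 = -0.8899.
u' = -0.8899 × 3.00 × 10^8 m/s.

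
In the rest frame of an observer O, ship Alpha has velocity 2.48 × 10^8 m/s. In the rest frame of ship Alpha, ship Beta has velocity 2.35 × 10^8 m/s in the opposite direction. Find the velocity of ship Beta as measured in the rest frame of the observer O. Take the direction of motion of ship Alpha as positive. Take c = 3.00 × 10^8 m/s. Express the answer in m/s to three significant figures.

+3.69 × 10^7 m/s

In units of c (dividing by 3.00 × 10^8 m/s): v = 0.827, u' = -0.783.
u = (u' + v)/(1 + u'v/c²):
u = (-0.783 + 0.827) / (1 + (-0.783)·0.827) = 0.0433/0.3524 = 0.1230
(Galilean addition would give +0.043c.)
Converting back: u = 0.1230 × 3.00 × 10^8 m/s.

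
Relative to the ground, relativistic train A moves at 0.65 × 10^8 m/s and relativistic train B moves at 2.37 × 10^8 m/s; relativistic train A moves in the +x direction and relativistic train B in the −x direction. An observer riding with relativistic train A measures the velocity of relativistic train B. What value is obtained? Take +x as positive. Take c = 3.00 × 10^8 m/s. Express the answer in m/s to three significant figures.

β_A = 0.217, β_B = -0.790 (dividing each by c = 3.00 × 10^8 m/s).
Transform to A's frame with the inverse velocity-addition law: u' = (u − v)/(1 − uv/c²), taking u = β_B and v = β_A.
u' = (-0.790 − 0.217) / (1 − (0.217)(-0.790)) = -1.0067/1.1712 = -0.8595.
u' = -0.8595 × 3.00 × 10^8 m/s.

-2.58 × 10^8 m/s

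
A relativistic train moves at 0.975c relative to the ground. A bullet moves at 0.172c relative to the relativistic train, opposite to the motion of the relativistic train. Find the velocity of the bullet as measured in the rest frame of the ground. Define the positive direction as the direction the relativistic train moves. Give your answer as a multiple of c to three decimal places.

With v = 0.975 and u' = -0.172 (in units of c),
u = (u' + v)/(1 + u'v/c²):
u = (-0.172 + 0.975) / (1 + (-0.172)·0.975) = 0.8030/0.8323 = 0.9648
(Galilean addition would give +0.803c.)

+0.965c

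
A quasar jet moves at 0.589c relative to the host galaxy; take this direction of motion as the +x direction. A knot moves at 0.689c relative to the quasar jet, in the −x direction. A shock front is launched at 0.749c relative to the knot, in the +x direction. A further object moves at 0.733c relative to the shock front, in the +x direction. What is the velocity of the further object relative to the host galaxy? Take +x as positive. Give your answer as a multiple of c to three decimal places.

Apply u = (u' + v)/(1 + u'v/c²) successively, working outward toward the host galaxy.
Start: velocity of the quasar jet relative to the host galaxy = 0.5890c.
Compose with the knot (u' = -0.689 in the quasar jet frame): u_1 = (-0.689 + 0.589) / (1 + (-0.689)·0.589) = -0.1000/0.5942 = -0.1683.
Compose with the shock front (u' = 0.749 in the knot frame): u_2 = (0.749 + (-0.168)) / (1 + 0.749·(-0.168)) = 0.5807/0.8739 = 0.6645.
Compose with the further object (u' = 0.733 in the shock front frame): u_3 = (0.733 + 0.664) / (1 + 0.733·0.664) = 1.3975/1.4870 = 0.9398.

+0.940c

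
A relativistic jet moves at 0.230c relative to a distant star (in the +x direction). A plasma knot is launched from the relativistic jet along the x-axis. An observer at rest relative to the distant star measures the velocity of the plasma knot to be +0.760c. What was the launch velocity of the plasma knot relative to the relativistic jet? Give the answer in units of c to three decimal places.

+0.642c

Invert the composition law: u' = (u − v)/(1 − uv/c²).
u' = (0.760 − 0.230) / (1 − (0.760)(0.230)) = 0.5300/0.8252 = 0.6423.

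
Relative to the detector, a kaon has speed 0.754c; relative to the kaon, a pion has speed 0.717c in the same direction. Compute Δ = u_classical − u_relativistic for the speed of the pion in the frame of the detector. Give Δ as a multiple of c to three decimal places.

Galilean: u_cl = 0.717 + 0.754 = 1.4710.
Relativistic: u_rel = (0.717 + 0.754) / (1 + 0.717·0.754) = 1.4710/1.5406 = 0.9548.
Δ = 1.4710 − 0.9548 = 0.5162.
(The classical prediction exceeds c; the relativistic result does not.)

Δ = 0.516c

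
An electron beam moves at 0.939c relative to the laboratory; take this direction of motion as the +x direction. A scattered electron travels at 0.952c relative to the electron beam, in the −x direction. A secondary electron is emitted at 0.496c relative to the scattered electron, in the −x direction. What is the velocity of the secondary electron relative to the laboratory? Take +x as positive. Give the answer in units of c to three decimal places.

Apply u = (u' + v)/(1 + u'v/c²) successively, working outward toward the laboratory.
Start: velocity of the electron beam relative to the laboratory = 0.9390c.
Compose with the scattered electron (u' = -0.952 in the electron beam frame): u_1 = (-0.952 + 0.939) / (1 + (-0.952)·0.939) = -0.0130/0.1061 = -0.1226.
Compose with the secondary electron (u' = -0.496 in the scattered electron frame): u_2 = (-0.496 + (-0.123)) / (1 + (-0.496)·(-0.123)) = -0.6186/1.0608 = -0.5831.

-0.583c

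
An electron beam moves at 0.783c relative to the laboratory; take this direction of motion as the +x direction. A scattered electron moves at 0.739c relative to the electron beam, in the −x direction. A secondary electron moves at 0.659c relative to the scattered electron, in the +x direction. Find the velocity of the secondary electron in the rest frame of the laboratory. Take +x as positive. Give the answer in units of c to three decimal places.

+0.714c

Apply u = (u' + v)/(1 + u'v/c²) successively, working outward toward the laboratory.
Start: velocity of the electron beam relative to the laboratory = 0.7830c.
Compose with the scattered electron (u' = -0.739 in the electron beam frame): u_1 = (-0.739 + 0.783) / (1 + (-0.739)·0.783) = 0.0440/0.4214 = 0.1044.
Compose with the secondary electron (u' = 0.659 in the scattered electron frame): u_2 = (0.659 + 0.104) / (1 + 0.659·0.104) = 0.7634/1.0688 = 0.7143.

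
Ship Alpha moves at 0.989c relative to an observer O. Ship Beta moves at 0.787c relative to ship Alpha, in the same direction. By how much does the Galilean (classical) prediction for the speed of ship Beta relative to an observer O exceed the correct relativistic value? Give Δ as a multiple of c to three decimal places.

Galilean: u_cl = 0.787 + 0.989 = 1.7760.
Relativistic: u_rel = (0.787 + 0.989) / (1 + 0.787·0.989) = 1.7760/1.7783 = 0.9987.
Δ = 1.7760 − 0.9987 = 0.7773.
(The classical prediction exceeds c; the relativistic result does not.)

Δ = 0.777c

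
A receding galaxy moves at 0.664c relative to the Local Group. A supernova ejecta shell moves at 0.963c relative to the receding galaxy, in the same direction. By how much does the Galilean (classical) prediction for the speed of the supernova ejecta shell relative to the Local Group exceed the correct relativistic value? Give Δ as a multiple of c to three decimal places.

Δ = 0.635c

Galilean: u_cl = 0.963 + 0.664 = 1.6270.
Relativistic: u_rel = (0.963 + 0.664) / (1 + 0.963·0.664) = 1.6270/1.6394 = 0.9924.
Δ = 1.6270 − 0.9924 = 0.6346.
(The classical prediction exceeds c; the relativistic result does not.)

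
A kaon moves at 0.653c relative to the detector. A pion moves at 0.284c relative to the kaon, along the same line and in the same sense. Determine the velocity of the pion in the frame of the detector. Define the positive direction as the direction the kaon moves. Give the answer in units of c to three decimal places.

0.790c

With v = 0.653 and u' = 0.284 (in units of c),
u = (u' + v)/(1 + u'v/c²):
u = (0.284 + 0.653) / (1 + 0.284·0.653) = 0.9370/1.1855 = 0.7904
(Galilean addition would give +0.937c.)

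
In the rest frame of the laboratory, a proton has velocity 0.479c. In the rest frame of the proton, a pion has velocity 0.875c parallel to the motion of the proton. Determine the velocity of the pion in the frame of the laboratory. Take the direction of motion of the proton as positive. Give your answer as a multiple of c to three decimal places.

0.954c

With v = 0.479 and u' = 0.875 (in units of c),
u = (u' + v)/(1 + u'v/c²):
u = (0.875 + 0.479) / (1 + 0.875·0.479) = 1.3540/1.4191 = 0.9541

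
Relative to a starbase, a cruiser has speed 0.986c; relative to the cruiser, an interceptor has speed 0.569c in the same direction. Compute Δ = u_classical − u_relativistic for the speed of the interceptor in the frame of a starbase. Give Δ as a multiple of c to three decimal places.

Galilean: u_cl = 0.569 + 0.986 = 1.5550.
Relativistic: u_rel = (0.569 + 0.986) / (1 + 0.569·0.986) = 1.5550/1.5610 = 0.9961.
Δ = 1.5550 − 0.9961 = 0.5589.
(The classical prediction exceeds c; the relativistic result does not.)

Δ = 0.559c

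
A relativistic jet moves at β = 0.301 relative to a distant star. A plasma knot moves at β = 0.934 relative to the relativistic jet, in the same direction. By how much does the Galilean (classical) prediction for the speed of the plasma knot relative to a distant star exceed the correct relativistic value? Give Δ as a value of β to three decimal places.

Δ = 0.271

Galilean: u_cl = 0.934 + 0.301 = 1.2350.
Relativistic: u_rel = (0.934 + 0.301) / (1 + 0.934·0.301) = 1.2350/1.2811 = 0.9640.
Δ = 1.2350 − 0.9640 = 0.2710.
(The classical prediction exceeds c; the relativistic result does not.)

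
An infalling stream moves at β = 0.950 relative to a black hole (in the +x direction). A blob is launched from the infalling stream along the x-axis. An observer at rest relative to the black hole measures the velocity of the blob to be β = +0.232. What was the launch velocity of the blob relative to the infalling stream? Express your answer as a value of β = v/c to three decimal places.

β = -0.921

Invert the composition law: u' = (u − v)/(1 − uv/c²).
u' = (0.232 − 0.950) / (1 − (0.232)(0.950)) = -0.7180/0.7796 = -0.9210.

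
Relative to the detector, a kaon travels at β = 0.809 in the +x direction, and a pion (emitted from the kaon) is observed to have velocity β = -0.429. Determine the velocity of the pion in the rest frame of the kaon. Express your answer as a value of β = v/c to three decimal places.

Invert the composition law: u' = (u − v)/(1 − uv/c²).
u' = (-0.429 − 0.809) / (1 − (-0.429)(0.809)) = -1.2380/1.3471 = -0.9190.

β = -0.919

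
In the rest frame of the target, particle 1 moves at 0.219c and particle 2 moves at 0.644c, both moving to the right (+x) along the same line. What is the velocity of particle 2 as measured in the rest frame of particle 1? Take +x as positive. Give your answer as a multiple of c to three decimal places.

β_A = 0.219, β_B = 0.644.
Transform to A's frame with the inverse velocity-addition law: u' = (u − v)/(1 − uv/c²), taking u = β_B and v = β_A.
u' = (0.644 − 0.219) / (1 − (0.219)(0.644)) = 0.4250/0.8590 = 0.4948.

+0.495c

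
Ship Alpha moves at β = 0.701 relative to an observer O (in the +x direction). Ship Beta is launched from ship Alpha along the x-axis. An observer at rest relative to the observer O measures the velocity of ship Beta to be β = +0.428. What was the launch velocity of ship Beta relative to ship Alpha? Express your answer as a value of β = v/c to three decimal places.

β = -0.390

Invert the composition law: u' = (u − v)/(1 − uv/c²).
u' = (0.428 − 0.701) / (1 − (0.428)(0.701)) = -0.2730/0.7000 = -0.3900.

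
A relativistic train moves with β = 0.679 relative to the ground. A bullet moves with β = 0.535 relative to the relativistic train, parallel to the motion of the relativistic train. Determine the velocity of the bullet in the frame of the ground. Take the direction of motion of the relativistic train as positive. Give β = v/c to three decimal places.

β = 0.891

With v = 0.679 and u' = 0.535 (in units of c),
u = (u' + v)/(1 + u'v/c²):
u = (0.535 + 0.679) / (1 + 0.535·0.679) = 1.2140/1.3633 = 0.8905
(Galilean addition would give +1.214c, exceeding c.)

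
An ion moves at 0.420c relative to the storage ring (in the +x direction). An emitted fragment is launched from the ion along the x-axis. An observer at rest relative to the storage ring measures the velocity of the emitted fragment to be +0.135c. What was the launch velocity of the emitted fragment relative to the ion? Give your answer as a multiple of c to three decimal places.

Invert the composition law: u' = (u − v)/(1 − uv/c²).
u' = (0.135 − 0.420) / (1 − (0.135)(0.420)) = -0.2850/0.9433 = -0.3021.

-0.302c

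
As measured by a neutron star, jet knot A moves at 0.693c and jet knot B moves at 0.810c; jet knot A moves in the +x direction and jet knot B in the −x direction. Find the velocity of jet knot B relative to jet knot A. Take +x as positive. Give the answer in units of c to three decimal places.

β_A = 0.693, β_B = -0.810.
Transform to A's frame with the inverse velocity-addition law: u' = (u − v)/(1 − uv/c²), taking u = β_B and v = β_A.
u' = (-0.810 − 0.693) / (1 − (0.693)(-0.810)) = -1.5030/1.5613 = -0.9626.

-0.963c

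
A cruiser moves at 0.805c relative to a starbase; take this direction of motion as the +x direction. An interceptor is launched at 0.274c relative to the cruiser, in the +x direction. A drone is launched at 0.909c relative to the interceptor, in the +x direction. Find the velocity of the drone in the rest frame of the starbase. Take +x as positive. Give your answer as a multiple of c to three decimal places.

Apply u = (u' + v)/(1 + u'v/c²) successively, working outward toward the starbase.
Start: velocity of the cruiser relative to the starbase = 0.8050c.
Compose with the interceptor (u' = 0.274 in the cruiser frame): u_1 = (0.274 + 0.805) / (1 + 0.274·0.805) = 1.0790/1.2206 = 0.8840.
Compose with the drone (u' = 0.909 in the interceptor frame): u_2 = (0.909 + 0.884) / (1 + 0.909·0.884) = 1.7930/1.8036 = 0.9941.

0.994c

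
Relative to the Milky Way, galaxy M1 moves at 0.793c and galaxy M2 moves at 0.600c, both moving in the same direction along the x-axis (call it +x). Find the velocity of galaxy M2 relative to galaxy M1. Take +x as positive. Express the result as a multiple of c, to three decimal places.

-0.368c

β_A = 0.793, β_B = 0.600.
Transform to A's frame with the inverse velocity-addition law: u' = (u − v)/(1 − uv/c²), taking u = β_B and v = β_A.
u' = (0.600 − 0.793) / (1 − (0.793)(0.600)) = -0.1930/0.5242 = -0.3682.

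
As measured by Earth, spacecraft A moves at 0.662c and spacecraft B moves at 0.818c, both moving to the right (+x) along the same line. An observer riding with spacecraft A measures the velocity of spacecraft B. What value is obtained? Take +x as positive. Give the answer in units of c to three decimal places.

β_A = 0.662, β_B = 0.818.
Transform to A's frame with the inverse velocity-addition law: u' = (u − v)/(1 − uv/c²), taking u = β_B and v = β_A.
u' = (0.818 − 0.662) / (1 − (0.662)(0.818)) = 0.1560/0.4585 = 0.3403.

+0.340c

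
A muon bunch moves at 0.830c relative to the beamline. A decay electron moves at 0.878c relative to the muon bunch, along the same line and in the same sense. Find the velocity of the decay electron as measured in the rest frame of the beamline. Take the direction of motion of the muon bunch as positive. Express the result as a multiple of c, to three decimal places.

0.988c

With v = 0.830 and u' = 0.878 (in units of c),
u = (u' + v)/(1 + u'v/c²):
u = (0.878 + 0.830) / (1 + 0.878·0.830) = 1.7080/1.7287 = 0.9880
(Galilean addition would give +1.708c, exceeding c.)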